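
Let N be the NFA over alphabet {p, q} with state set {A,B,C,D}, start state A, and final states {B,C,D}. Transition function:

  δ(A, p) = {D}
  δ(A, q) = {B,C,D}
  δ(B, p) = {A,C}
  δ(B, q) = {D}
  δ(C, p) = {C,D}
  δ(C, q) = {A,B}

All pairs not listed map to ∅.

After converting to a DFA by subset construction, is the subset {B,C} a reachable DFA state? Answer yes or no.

Start state of the DFA: {A}.
{A} --p--> {D}  [new]
{A} --q--> {B,C,D}  [new]
{D} --p--> ∅  [new]
{D} --q--> ∅  [seen]
{B,C,D} --p--> {A,C,D}  [new]
{B,C,D} --q--> {A,B,D}  [new]
∅ --p--> ∅  [seen]
∅ --q--> ∅  [seen]
{A,C,D} --p--> {C,D}  [new]
{A,C,D} --q--> {A,B,C,D}  [new]
{A,B,D} --p--> {A,C,D}  [seen]
{A,B,D} --q--> {B,C,D}  [seen]
{C,D} --p--> {C,D}  [seen]
{C,D} --q--> {A,B}  [new]
{A,B,C,D} --p--> {A,C,D}  [seen]
{A,B,C,D} --q--> {A,B,C,D}  [seen]
{A,B} --p--> {A,C,D}  [seen]
{A,B} --q--> {B,C,D}  [seen]
Reachable DFA states: {A}, {D}, {B,C,D}, ∅, {A,C,D}, {A,B,D}, {C,D}, {A,B,C,D}, {A,B}.
{B,C} is not among them.

no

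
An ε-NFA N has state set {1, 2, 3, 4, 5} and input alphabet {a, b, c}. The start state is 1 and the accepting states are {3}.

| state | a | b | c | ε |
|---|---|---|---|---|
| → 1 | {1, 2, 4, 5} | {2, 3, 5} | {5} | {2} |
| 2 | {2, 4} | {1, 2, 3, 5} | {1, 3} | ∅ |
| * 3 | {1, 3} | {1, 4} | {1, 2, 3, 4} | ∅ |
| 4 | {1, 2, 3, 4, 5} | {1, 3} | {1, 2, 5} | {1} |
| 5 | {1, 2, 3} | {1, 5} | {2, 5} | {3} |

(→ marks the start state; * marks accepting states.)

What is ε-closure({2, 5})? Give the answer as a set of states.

Begin with {2, 5}.
5 →ε {3}; add 3.
ε-closure = {2, 3, 5}.

{2, 3, 5}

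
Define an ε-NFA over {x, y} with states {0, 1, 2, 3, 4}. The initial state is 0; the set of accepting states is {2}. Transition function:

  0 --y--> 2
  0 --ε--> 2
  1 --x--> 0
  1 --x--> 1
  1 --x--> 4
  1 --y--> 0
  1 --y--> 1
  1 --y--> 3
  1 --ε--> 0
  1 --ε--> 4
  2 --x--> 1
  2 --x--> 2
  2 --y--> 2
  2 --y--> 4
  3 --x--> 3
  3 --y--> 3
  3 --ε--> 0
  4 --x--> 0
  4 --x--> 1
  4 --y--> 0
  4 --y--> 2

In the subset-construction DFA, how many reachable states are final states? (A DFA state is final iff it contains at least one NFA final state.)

Start state of the DFA: {0, 2} (ε-closure of the NFA start).
{0, 2} --x--> {0, 1, 2, 4}  [new]
{0, 2} --y--> {2, 4}  [new]
{0, 1, 2, 4} --x--> {0, 1, 2, 4}  [seen]
{0, 1, 2, 4} --y--> {0, 1, 2, 3, 4}  [new]
{2, 4} --x--> {0, 1, 2, 4}  [seen]
{2, 4} --y--> {0, 2, 4}  [new]
{0, 1, 2, 3, 4} --x--> {0, 1, 2, 3, 4}  [seen]
{0, 1, 2, 3, 4} --y--> {0, 1, 2, 3, 4}  [seen]
{0, 2, 4} --x--> {0, 1, 2, 4}  [seen]
{0, 2, 4} --y--> {0, 2, 4}  [seen]
Reachable DFA states: {0, 2}, {0, 1, 2, 4}, {2, 4}, {0, 1, 2, 3, 4}, {0, 2, 4}.
Accepting DFA states (contain an NFA accepting state): {0, 2}, {0, 1, 2, 4}, {2, 4}, {0, 1, 2, 3, 4}, {0, 2, 4}.

5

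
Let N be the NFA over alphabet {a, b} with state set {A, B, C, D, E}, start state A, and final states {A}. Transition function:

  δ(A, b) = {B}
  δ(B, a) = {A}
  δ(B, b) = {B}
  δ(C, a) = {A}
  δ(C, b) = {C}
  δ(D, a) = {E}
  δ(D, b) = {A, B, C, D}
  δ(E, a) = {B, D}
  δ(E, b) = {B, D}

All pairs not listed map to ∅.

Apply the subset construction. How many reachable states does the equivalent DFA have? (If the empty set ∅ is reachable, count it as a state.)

Start state of the DFA: {A}.
{A} --a--> ∅  [new]
{A} --b--> {B}  [new]
∅ --a--> ∅  [seen]
∅ --b--> ∅  [seen]
{B} --a--> {A}  [seen]
{B} --b--> {B}  [seen]
Reachable DFA states: {A}, ∅, {B}.

3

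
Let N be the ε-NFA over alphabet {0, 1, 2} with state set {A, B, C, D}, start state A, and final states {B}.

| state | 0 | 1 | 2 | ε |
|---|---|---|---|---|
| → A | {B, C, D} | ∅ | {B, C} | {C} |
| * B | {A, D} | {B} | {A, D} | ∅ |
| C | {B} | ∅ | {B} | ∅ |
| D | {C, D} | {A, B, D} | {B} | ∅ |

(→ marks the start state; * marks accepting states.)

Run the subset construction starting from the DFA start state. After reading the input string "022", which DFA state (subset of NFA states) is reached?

{A, B, C, D}

Start: {A, C}.
δ(A,0) = {B, C, D}; δ(C,0) = {B}.
Union: {B, C, D}.
After 0: {B, C, D}.
δ(B,2) = {A, D}; δ(C,2) = {B}; δ(D,2) = {B}.
Union: {A, B, D}.
ε-closure gives {A, B, C, D}.
After 2: {A, B, C, D}.
δ(A,2) = {B, C}; δ(B,2) = {A, D}; δ(C,2) = {B}; δ(D,2) = {B}.
Union: {A, B, C, D}.
After 2: {A, B, C, D}.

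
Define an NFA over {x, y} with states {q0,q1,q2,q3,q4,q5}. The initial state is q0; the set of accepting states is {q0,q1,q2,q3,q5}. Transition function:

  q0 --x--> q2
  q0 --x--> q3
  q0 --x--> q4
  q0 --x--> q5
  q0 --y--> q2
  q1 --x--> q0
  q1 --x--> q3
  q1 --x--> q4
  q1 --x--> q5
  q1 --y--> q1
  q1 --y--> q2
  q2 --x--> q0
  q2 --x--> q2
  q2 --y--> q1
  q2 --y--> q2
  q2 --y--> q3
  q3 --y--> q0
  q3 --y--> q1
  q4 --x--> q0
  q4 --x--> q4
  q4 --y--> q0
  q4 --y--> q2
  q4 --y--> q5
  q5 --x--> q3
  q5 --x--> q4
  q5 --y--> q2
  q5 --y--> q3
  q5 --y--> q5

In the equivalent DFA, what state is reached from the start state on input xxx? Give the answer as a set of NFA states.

Start: {q0}.
δ(q0,x) = {q2,q3,q4,q5}.
Union: {q2,q3,q4,q5}.
After x: {q2,q3,q4,q5}.
δ(q2,x) = {q0,q2}; δ(q3,x) = ∅; δ(q4,x) = {q0,q4}; δ(q5,x) = {q3,q4}.
Union: {q0,q2,q3,q4}.
After x: {q0,q2,q3,q4}.
δ(q0,x) = {q2,q3,q4,q5}; δ(q2,x) = {q0,q2}; δ(q3,x) = ∅; δ(q4,x) = {q0,q4}.
Union: {q0,q2,q3,q4,q5}.
After x: {q0,q2,q3,q4,q5}.

{q0,q2,q3,q4,q5}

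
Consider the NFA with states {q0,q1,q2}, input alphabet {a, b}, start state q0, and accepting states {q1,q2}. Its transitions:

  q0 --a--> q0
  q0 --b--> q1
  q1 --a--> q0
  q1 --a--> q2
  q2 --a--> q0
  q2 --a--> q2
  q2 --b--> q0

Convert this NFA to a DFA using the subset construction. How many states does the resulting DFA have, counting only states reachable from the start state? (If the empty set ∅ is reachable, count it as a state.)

Start state of the DFA: {q0}.
{q0} --a--> {q0}  [seen]
{q0} --b--> {q1}  [new]
{q1} --a--> {q0,q2}  [new]
{q1} --b--> ∅  [new]
{q0,q2} --a--> {q0,q2}  [seen]
{q0,q2} --b--> {q0,q1}  [new]
∅ --a--> ∅  [seen]
∅ --b--> ∅  [seen]
{q0,q1} --a--> {q0,q2}  [seen]
{q0,q1} --b--> {q1}  [seen]
Reachable DFA states: {q0}, {q1}, {q0,q2}, ∅, {q0,q1}.

5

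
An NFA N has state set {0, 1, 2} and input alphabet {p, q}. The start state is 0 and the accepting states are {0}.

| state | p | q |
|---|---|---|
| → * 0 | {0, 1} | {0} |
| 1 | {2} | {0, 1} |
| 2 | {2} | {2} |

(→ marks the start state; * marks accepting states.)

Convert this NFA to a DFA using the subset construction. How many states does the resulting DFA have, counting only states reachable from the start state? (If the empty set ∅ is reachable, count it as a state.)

3

Start state of the DFA: {0}.
{0} --p--> {0, 1}  [new]
{0} --q--> {0}  [seen]
{0, 1} --p--> {0, 1, 2}  [new]
{0, 1} --q--> {0, 1}  [seen]
{0, 1, 2} --p--> {0, 1, 2}  [seen]
{0, 1, 2} --q--> {0, 1, 2}  [seen]
Reachable DFA states: {0}, {0, 1}, {0, 1, 2}.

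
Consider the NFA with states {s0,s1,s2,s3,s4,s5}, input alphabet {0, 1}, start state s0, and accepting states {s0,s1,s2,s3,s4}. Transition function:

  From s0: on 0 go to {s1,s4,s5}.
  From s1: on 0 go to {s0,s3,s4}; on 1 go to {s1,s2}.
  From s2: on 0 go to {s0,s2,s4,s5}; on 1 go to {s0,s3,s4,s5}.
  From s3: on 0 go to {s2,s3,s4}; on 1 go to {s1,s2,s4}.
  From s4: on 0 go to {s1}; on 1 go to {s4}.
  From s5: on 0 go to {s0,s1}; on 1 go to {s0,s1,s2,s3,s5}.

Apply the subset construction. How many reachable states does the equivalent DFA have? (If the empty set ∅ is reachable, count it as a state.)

6

Start state of the DFA: {s0}.
{s0} --0--> {s1,s4,s5}  [new]
{s0} --1--> ∅  [new]
{s1,s4,s5} --0--> {s0,s1,s3,s4}  [new]
{s1,s4,s5} --1--> {s0,s1,s2,s3,s4,s5}  [new]
∅ --0--> ∅  [seen]
∅ --1--> ∅  [seen]
{s0,s1,s3,s4} --0--> {s0,s1,s2,s3,s4,s5}  [seen]
{s0,s1,s3,s4} --1--> {s1,s2,s4}  [new]
{s0,s1,s2,s3,s4,s5} --0--> {s0,s1,s2,s3,s4,s5}  [seen]
{s0,s1,s2,s3,s4,s5} --1--> {s0,s1,s2,s3,s4,s5}  [seen]
{s1,s2,s4} --0--> {s0,s1,s2,s3,s4,s5}  [seen]
{s1,s2,s4} --1--> {s0,s1,s2,s3,s4,s5}  [seen]
Reachable DFA states: {s0}, {s1,s4,s5}, ∅, {s0,s1,s3,s4}, {s0,s1,s2,s3,s4,s5}, {s1,s2,s4}.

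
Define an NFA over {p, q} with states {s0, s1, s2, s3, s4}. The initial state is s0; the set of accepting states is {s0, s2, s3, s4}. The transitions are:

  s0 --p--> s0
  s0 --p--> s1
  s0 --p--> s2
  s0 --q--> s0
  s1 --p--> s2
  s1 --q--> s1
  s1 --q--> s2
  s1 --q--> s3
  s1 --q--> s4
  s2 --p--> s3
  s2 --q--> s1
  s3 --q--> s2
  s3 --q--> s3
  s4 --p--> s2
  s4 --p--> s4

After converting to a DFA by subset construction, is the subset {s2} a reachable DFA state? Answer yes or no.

no

Start state of the DFA: {s0}.
{s0} --p--> {s0, s1, s2}  [new]
{s0} --q--> {s0}  [seen]
{s0, s1, s2} --p--> {s0, s1, s2, s3}  [new]
{s0, s1, s2} --q--> {s0, s1, s2, s3, s4}  [new]
{s0, s1, s2, s3} --p--> {s0, s1, s2, s3}  [seen]
{s0, s1, s2, s3} --q--> {s0, s1, s2, s3, s4}  [seen]
{s0, s1, s2, s3, s4} --p--> {s0, s1, s2, s3, s4}  [seen]
{s0, s1, s2, s3, s4} --q--> {s0, s1, s2, s3, s4}  [seen]
Reachable DFA states: {s0}, {s0, s1, s2}, {s0, s1, s2, s3}, {s0, s1, s2, s3, s4}.
{s2} is not among them.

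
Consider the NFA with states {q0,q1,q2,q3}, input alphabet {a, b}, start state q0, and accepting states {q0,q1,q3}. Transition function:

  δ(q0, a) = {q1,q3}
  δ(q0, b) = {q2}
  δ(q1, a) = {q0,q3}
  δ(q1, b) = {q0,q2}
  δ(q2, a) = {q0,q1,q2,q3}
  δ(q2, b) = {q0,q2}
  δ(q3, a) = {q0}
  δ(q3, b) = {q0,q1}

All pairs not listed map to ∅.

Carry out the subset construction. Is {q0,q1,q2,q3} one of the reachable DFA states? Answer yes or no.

Start state of the DFA: {q0}.
{q0} --a--> {q1,q3}  [new]
{q0} --b--> {q2}  [new]
{q1,q3} --a--> {q0,q3}  [new]
{q1,q3} --b--> {q0,q1,q2}  [new]
{q2} --a--> {q0,q1,q2,q3}  [new]
{q2} --b--> {q0,q2}  [new]
{q0,q3} --a--> {q0,q1,q3}  [new]
{q0,q3} --b--> {q0,q1,q2}  [seen]
{q0,q1,q2} --a--> {q0,q1,q2,q3}  [seen]
{q0,q1,q2} --b--> {q0,q2}  [seen]
{q0,q1,q2,q3} --a--> {q0,q1,q2,q3}  [seen]
{q0,q1,q2,q3} --b--> {q0,q1,q2}  [seen]
{q0,q2} --a--> {q0,q1,q2,q3}  [seen]
{q0,q2} --b--> {q0,q2}  [seen]
{q0,q1,q3} --a--> {q0,q1,q3}  [seen]
{q0,q1,q3} --b--> {q0,q1,q2}  [seen]
Reachable DFA states: {q0}, {q1,q3}, {q2}, {q0,q3}, {q0,q1,q2}, {q0,q1,q2,q3}, {q0,q2}, {q0,q1,q3}.
{q0,q1,q2,q3} is among them.

yes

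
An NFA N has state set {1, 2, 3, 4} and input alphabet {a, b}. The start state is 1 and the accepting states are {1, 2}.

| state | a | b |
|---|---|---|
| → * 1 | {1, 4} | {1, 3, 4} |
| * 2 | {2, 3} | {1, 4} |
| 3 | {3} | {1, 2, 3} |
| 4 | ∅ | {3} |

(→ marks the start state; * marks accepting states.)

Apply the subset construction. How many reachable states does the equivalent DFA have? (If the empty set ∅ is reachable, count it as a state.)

Start state of the DFA: {1}.
{1} --a--> {1, 4}  [new]
{1} --b--> {1, 3, 4}  [new]
{1, 4} --a--> {1, 4}  [seen]
{1, 4} --b--> {1, 3, 4}  [seen]
{1, 3, 4} --a--> {1, 3, 4}  [seen]
{1, 3, 4} --b--> {1, 2, 3, 4}  [new]
{1, 2, 3, 4} --a--> {1, 2, 3, 4}  [seen]
{1, 2, 3, 4} --b--> {1, 2, 3, 4}  [seen]
Reachable DFA states: {1}, {1, 4}, {1, 3, 4}, {1, 2, 3, 4}.

4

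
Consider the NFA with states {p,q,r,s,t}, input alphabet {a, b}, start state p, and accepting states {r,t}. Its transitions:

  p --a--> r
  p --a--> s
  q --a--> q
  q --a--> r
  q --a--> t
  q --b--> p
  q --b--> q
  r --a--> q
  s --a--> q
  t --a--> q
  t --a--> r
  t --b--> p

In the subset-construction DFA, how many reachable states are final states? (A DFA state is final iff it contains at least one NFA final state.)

3

Start state of the DFA: {p}.
{p} --a--> {r,s}  [new]
{p} --b--> ∅  [new]
{r,s} --a--> {q}  [new]
{r,s} --b--> ∅  [seen]
∅ --a--> ∅  [seen]
∅ --b--> ∅  [seen]
{q} --a--> {q,r,t}  [new]
{q} --b--> {p,q}  [new]
{q,r,t} --a--> {q,r,t}  [seen]
{q,r,t} --b--> {p,q}  [seen]
{p,q} --a--> {q,r,s,t}  [new]
{p,q} --b--> {p,q}  [seen]
{q,r,s,t} --a--> {q,r,t}  [seen]
{q,r,s,t} --b--> {p,q}  [seen]
Reachable DFA states: {p}, {r,s}, ∅, {q}, {q,r,t}, {p,q}, {q,r,s,t}.
Accepting DFA states (contain an NFA accepting state): {r,s}, {q,r,t}, {q,r,s,t}.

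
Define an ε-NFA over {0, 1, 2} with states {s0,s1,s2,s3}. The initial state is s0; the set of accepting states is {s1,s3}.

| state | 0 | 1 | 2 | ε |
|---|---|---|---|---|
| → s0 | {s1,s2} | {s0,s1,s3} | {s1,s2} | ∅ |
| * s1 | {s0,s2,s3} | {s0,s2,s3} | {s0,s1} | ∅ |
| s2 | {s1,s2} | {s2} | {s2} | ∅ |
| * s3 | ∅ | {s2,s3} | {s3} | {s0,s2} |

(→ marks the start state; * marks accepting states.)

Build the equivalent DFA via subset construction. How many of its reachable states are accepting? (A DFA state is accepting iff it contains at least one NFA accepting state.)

Start state of the DFA: {s0} (ε-closure of the NFA start).
{s0} --0--> {s1,s2}  [new]
{s0} --1--> {s0,s1,s2,s3}  [new]
{s0} --2--> {s1,s2}  [seen]
{s1,s2} --0--> {s0,s1,s2,s3}  [seen]
{s1,s2} --1--> {s0,s2,s3}  [new]
{s1,s2} --2--> {s0,s1,s2}  [new]
{s0,s1,s2,s3} --0--> {s0,s1,s2,s3}  [seen]
{s0,s1,s2,s3} --1--> {s0,s1,s2,s3}  [seen]
{s0,s1,s2,s3} --2--> {s0,s1,s2,s3}  [seen]
{s0,s2,s3} --0--> {s1,s2}  [seen]
{s0,s2,s3} --1--> {s0,s1,s2,s3}  [seen]
{s0,s2,s3} --2--> {s0,s1,s2,s3}  [seen]
{s0,s1,s2} --0--> {s0,s1,s2,s3}  [seen]
{s0,s1,s2} --1--> {s0,s1,s2,s3}  [seen]
{s0,s1,s2} --2--> {s0,s1,s2}  [seen]
Reachable DFA states: {s0}, {s1,s2}, {s0,s1,s2,s3}, {s0,s2,s3}, {s0,s1,s2}.
Accepting DFA states (contain an NFA accepting state): {s1,s2}, {s0,s1,s2,s3}, {s0,s2,s3}, {s0,s1,s2}.

4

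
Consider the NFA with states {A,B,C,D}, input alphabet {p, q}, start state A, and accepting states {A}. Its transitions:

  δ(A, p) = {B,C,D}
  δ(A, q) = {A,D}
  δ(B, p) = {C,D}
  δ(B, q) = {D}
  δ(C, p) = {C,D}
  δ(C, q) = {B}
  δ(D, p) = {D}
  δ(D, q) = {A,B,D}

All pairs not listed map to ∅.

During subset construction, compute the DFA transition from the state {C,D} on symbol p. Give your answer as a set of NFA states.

{C,D}

δ(C,p) = {C,D}; δ(D,p) = {D}.
Union: {C,D}.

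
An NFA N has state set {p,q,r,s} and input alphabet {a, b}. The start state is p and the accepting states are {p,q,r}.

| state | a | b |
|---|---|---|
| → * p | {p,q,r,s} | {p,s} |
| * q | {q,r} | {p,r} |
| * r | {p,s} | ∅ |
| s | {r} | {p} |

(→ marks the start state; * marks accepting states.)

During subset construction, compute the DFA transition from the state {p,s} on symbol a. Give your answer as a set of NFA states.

δ(p,a) = {p,q,r,s}; δ(s,a) = {r}.
Union: {p,q,r,s}.

{p,q,r,s}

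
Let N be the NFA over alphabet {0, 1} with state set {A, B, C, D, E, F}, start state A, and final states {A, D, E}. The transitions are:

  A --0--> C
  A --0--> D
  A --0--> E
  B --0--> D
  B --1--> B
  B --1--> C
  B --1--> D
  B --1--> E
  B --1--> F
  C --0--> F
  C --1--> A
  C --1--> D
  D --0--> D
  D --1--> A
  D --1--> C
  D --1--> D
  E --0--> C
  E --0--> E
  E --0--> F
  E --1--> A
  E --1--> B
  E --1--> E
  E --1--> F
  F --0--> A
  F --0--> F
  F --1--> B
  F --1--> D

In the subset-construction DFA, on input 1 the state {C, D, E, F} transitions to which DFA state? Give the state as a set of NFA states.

δ(C,1) = {A, D}; δ(D,1) = {A, C, D}; δ(E,1) = {A, B, E, F}; δ(F,1) = {B, D}.
Union: {A, B, C, D, E, F}.

{A, B, C, D, E, F}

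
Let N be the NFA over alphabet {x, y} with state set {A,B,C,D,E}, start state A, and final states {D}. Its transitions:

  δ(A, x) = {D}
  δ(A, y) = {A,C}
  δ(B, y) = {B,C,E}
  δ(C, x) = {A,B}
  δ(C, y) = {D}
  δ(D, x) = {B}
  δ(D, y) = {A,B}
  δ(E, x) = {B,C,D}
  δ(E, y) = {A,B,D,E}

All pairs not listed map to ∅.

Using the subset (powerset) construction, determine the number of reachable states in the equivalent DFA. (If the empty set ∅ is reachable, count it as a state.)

13

Start state of the DFA: {A}.
{A} --x--> {D}  [new]
{A} --y--> {A,C}  [new]
{D} --x--> {B}  [new]
{D} --y--> {A,B}  [new]
{A,C} --x--> {A,B,D}  [new]
{A,C} --y--> {A,C,D}  [new]
{B} --x--> ∅  [new]
{B} --y--> {B,C,E}  [new]
{A,B} --x--> {D}  [seen]
{A,B} --y--> {A,B,C,E}  [new]
{A,B,D} --x--> {B,D}  [new]
{A,B,D} --y--> {A,B,C,E}  [seen]
{A,C,D} --x--> {A,B,D}  [seen]
{A,C,D} --y--> {A,B,C,D}  [new]
∅ --x--> ∅  [seen]
∅ --y--> ∅  [seen]
{B,C,E} --x--> {A,B,C,D}  [seen]
{B,C,E} --y--> {A,B,C,D,E}  [new]
{A,B,C,E} --x--> {A,B,C,D}  [seen]
{A,B,C,E} --y--> {A,B,C,D,E}  [seen]
{B,D} --x--> {B}  [seen]
{B,D} --y--> {A,B,C,E}  [seen]
{A,B,C,D} --x--> {A,B,D}  [seen]
{A,B,C,D} --y--> {A,B,C,D,E}  [seen]
{A,B,C,D,E} --x--> {A,B,C,D}  [seen]
{A,B,C,D,E} --y--> {A,B,C,D,E}  [seen]
Reachable DFA states: {A}, {D}, {A,C}, {B}, {A,B}, {A,B,D}, {A,C,D}, ∅, {B,C,E}, {A,B,C,E}, {B,D}, {A,B,C,D}, {A,B,C,D,E}.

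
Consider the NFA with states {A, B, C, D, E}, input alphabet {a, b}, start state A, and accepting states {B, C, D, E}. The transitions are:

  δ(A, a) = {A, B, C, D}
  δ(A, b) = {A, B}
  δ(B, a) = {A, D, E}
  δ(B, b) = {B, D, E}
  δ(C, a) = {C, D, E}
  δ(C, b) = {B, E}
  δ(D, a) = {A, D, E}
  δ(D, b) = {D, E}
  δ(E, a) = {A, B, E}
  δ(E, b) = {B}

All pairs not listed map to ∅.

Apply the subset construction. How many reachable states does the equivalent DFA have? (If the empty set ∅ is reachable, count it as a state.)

5

Start state of the DFA: {A}.
{A} --a--> {A, B, C, D}  [new]
{A} --b--> {A, B}  [new]
{A, B, C, D} --a--> {A, B, C, D, E}  [new]
{A, B, C, D} --b--> {A, B, D, E}  [new]
{A, B} --a--> {A, B, C, D, E}  [seen]
{A, B} --b--> {A, B, D, E}  [seen]
{A, B, C, D, E} --a--> {A, B, C, D, E}  [seen]
{A, B, C, D, E} --b--> {A, B, D, E}  [seen]
{A, B, D, E} --a--> {A, B, C, D, E}  [seen]
{A, B, D, E} --b--> {A, B, D, E}  [seen]
Reachable DFA states: {A}, {A, B, C, D}, {A, B}, {A, B, C, D, E}, {A, B, D, E}.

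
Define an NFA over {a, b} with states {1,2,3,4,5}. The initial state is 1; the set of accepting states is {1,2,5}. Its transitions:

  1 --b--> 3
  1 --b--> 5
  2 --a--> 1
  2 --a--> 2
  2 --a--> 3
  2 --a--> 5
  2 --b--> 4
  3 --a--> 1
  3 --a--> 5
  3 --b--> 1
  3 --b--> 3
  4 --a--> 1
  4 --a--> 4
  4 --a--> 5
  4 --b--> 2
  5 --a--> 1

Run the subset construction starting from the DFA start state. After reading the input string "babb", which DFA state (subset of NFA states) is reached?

Start: {1}.
δ(1,b) = {3,5}.
Union: {3,5}.
After b: {3,5}.
δ(3,a) = {1,5}; δ(5,a) = {1}.
Union: {1,5}.
After a: {1,5}.
δ(1,b) = {3,5}; δ(5,b) = ∅.
Union: {3,5}.
After b: {3,5}.
δ(3,b) = {1,3}; δ(5,b) = ∅.
Union: {1,3}.
After b: {1,3}.

{1,3}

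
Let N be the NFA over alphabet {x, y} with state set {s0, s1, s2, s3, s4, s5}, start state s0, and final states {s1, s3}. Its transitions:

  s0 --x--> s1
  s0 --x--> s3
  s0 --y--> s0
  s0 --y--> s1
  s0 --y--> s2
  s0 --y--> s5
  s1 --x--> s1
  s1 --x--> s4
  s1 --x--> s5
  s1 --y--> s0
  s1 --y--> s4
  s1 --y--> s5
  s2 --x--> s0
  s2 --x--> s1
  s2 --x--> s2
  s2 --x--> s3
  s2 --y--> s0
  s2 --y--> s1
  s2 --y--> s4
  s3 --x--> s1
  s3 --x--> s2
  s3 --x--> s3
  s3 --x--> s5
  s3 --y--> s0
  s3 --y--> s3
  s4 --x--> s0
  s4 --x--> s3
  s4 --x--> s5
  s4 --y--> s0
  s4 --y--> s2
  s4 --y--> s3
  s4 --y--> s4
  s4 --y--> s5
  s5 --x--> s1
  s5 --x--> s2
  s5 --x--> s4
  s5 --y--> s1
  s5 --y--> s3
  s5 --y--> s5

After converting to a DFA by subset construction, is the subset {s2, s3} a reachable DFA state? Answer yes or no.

Start state of the DFA: {s0}.
{s0} --x--> {s1, s3}  [new]
{s0} --y--> {s0, s1, s2, s5}  [new]
{s1, s3} --x--> {s1, s2, s3, s4, s5}  [new]
{s1, s3} --y--> {s0, s3, s4, s5}  [new]
{s0, s1, s2, s5} --x--> {s0, s1, s2, s3, s4, s5}  [new]
{s0, s1, s2, s5} --y--> {s0, s1, s2, s3, s4, s5}  [seen]
{s1, s2, s3, s4, s5} --x--> {s0, s1, s2, s3, s4, s5}  [seen]
{s1, s2, s3, s4, s5} --y--> {s0, s1, s2, s3, s4, s5}  [seen]
{s0, s3, s4, s5} --x--> {s0, s1, s2, s3, s4, s5}  [seen]
{s0, s3, s4, s5} --y--> {s0, s1, s2, s3, s4, s5}  [seen]
{s0, s1, s2, s3, s4, s5} --x--> {s0, s1, s2, s3, s4, s5}  [seen]
{s0, s1, s2, s3, s4, s5} --y--> {s0, s1, s2, s3, s4, s5}  [seen]
Reachable DFA states: {s0}, {s1, s3}, {s0, s1, s2, s5}, {s1, s2, s3, s4, s5}, {s0, s3, s4, s5}, {s0, s1, s2, s3, s4, s5}.
{s2, s3} is not among them.

no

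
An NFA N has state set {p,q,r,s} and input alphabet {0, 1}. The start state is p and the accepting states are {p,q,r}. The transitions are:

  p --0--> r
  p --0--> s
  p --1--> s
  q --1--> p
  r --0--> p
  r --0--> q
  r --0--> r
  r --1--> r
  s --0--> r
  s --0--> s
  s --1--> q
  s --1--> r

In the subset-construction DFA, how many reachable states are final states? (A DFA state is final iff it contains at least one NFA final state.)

8

Start state of the DFA: {p}.
{p} --0--> {r,s}  [new]
{p} --1--> {s}  [new]
{r,s} --0--> {p,q,r,s}  [new]
{r,s} --1--> {q,r}  [new]
{s} --0--> {r,s}  [seen]
{s} --1--> {q,r}  [seen]
{p,q,r,s} --0--> {p,q,r,s}  [seen]
{p,q,r,s} --1--> {p,q,r,s}  [seen]
{q,r} --0--> {p,q,r}  [new]
{q,r} --1--> {p,r}  [new]
{p,q,r} --0--> {p,q,r,s}  [seen]
{p,q,r} --1--> {p,r,s}  [new]
{p,r} --0--> {p,q,r,s}  [seen]
{p,r} --1--> {r,s}  [seen]
{p,r,s} --0--> {p,q,r,s}  [seen]
{p,r,s} --1--> {q,r,s}  [new]
{q,r,s} --0--> {p,q,r,s}  [seen]
{q,r,s} --1--> {p,q,r}  [seen]
Reachable DFA states: {p}, {r,s}, {s}, {p,q,r,s}, {q,r}, {p,q,r}, {p,r}, {p,r,s}, {q,r,s}.
Accepting DFA states (contain an NFA accepting state): {p}, {r,s}, {p,q,r,s}, {q,r}, {p,q,r}, {p,r}, {p,r,s}, {q,r,s}.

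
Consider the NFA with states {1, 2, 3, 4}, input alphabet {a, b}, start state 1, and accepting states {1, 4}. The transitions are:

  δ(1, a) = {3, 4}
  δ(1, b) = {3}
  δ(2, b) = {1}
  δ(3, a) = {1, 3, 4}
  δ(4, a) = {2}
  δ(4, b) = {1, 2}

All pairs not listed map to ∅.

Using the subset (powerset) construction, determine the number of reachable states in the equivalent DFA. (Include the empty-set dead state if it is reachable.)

9

Start state of the DFA: {1}.
{1} --a--> {3, 4}  [new]
{1} --b--> {3}  [new]
{3, 4} --a--> {1, 2, 3, 4}  [new]
{3, 4} --b--> {1, 2}  [new]
{3} --a--> {1, 3, 4}  [new]
{3} --b--> ∅  [new]
{1, 2, 3, 4} --a--> {1, 2, 3, 4}  [seen]
{1, 2, 3, 4} --b--> {1, 2, 3}  [new]
{1, 2} --a--> {3, 4}  [seen]
{1, 2} --b--> {1, 3}  [new]
{1, 3, 4} --a--> {1, 2, 3, 4}  [seen]
{1, 3, 4} --b--> {1, 2, 3}  [seen]
∅ --a--> ∅  [seen]
∅ --b--> ∅  [seen]
{1, 2, 3} --a--> {1, 3, 4}  [seen]
{1, 2, 3} --b--> {1, 3}  [seen]
{1, 3} --a--> {1, 3, 4}  [seen]
{1, 3} --b--> {3}  [seen]
Reachable DFA states: {1}, {3, 4}, {3}, {1, 2, 3, 4}, {1, 2}, {1, 3, 4}, ∅, {1, 2, 3}, {1, 3}.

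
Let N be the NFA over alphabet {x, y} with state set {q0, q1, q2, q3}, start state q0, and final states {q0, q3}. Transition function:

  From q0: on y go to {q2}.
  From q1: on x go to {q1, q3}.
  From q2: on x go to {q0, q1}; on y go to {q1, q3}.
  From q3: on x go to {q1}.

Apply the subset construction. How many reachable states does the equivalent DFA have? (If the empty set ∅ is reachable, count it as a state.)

Start state of the DFA: {q0}.
{q0} --x--> ∅  [new]
{q0} --y--> {q2}  [new]
∅ --x--> ∅  [seen]
∅ --y--> ∅  [seen]
{q2} --x--> {q0, q1}  [new]
{q2} --y--> {q1, q3}  [new]
{q0, q1} --x--> {q1, q3}  [seen]
{q0, q1} --y--> {q2}  [seen]
{q1, q3} --x--> {q1, q3}  [seen]
{q1, q3} --y--> ∅  [seen]
Reachable DFA states: {q0}, ∅, {q2}, {q0, q1}, {q1, q3}.

5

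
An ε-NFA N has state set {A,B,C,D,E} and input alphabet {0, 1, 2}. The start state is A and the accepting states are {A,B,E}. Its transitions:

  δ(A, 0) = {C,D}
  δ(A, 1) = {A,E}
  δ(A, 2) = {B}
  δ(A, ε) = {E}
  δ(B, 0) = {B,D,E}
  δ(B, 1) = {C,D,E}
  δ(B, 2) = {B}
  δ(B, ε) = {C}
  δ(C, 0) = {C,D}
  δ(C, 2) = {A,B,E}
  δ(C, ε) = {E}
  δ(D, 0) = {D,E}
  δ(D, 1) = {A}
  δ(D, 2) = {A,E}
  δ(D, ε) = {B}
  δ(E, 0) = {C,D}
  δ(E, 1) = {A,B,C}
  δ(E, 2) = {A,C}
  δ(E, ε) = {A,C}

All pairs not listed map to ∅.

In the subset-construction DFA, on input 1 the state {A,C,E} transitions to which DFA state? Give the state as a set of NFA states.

δ(A,1) = {A,E}; δ(C,1) = ∅; δ(E,1) = {A,B,C}.
Union: {A,B,C,E}.

{A,B,C,E}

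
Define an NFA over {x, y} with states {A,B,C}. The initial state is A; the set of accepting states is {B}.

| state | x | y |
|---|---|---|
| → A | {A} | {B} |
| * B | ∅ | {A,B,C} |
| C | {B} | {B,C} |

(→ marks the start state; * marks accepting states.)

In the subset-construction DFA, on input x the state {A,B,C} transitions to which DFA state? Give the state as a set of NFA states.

δ(A,x) = {A}; δ(B,x) = ∅; δ(C,x) = {B}.
Union: {A,B}.

{A,B}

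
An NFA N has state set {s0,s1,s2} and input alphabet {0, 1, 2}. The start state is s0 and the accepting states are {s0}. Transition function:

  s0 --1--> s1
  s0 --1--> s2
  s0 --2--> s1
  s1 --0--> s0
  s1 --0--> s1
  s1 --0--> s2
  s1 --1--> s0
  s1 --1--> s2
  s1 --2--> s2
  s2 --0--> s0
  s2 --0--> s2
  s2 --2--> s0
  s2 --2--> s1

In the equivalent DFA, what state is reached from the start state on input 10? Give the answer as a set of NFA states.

{s0,s1,s2}

Start: {s0}.
δ(s0,1) = {s1,s2}.
Union: {s1,s2}.
After 1: {s1,s2}.
δ(s1,0) = {s0,s1,s2}; δ(s2,0) = {s0,s2}.
Union: {s0,s1,s2}.
After 0: {s0,s1,s2}.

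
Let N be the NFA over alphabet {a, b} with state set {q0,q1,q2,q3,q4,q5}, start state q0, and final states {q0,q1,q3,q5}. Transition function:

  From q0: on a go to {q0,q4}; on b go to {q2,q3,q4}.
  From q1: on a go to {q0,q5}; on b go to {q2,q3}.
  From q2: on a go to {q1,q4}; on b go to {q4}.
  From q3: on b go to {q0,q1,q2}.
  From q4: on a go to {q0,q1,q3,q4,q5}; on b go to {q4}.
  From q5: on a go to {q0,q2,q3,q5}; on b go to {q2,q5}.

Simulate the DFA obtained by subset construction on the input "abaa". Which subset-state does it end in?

Start: {q0}.
δ(q0,a) = {q0,q4}.
Union: {q0,q4}.
After a: {q0,q4}.
δ(q0,b) = {q2,q3,q4}; δ(q4,b) = {q4}.
Union: {q2,q3,q4}.
After b: {q2,q3,q4}.
δ(q2,a) = {q1,q4}; δ(q3,a) = ∅; δ(q4,a) = {q0,q1,q3,q4,q5}.
Union: {q0,q1,q3,q4,q5}.
After a: {q0,q1,q3,q4,q5}.
δ(q0,a) = {q0,q4}; δ(q1,a) = {q0,q5}; δ(q3,a) = ∅; δ(q4,a) = {q0,q1,q3,q4,q5}; δ(q5,a) = {q0,q2,q3,q5}.
Union: {q0,q1,q2,q3,q4,q5}.
After a: {q0,q1,q2,q3,q4,q5}.

{q0,q1,q2,q3,q4,q5}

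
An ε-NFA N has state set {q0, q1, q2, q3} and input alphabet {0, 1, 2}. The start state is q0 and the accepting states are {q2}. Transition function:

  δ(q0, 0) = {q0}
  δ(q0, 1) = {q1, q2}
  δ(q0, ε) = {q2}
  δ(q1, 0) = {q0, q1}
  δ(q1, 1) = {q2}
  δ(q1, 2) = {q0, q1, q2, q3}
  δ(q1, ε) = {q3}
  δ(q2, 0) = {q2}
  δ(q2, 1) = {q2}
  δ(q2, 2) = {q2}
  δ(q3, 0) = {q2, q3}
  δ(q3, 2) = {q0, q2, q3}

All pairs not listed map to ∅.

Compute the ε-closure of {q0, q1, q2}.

Begin with {q0, q1, q2}.
q1 →ε {q3}; add q3.
ε-closure = {q0, q1, q2, q3}.

{q0, q1, q2, q3}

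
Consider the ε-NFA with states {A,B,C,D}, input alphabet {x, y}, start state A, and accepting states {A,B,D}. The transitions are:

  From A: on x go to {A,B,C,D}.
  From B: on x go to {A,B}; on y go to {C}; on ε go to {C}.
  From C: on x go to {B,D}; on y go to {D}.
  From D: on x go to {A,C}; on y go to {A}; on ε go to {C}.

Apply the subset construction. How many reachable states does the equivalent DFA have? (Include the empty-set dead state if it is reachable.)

4

Start state of the DFA: {A} (ε-closure of the NFA start).
{A} --x--> {A,B,C,D}  [new]
{A} --y--> ∅  [new]
{A,B,C,D} --x--> {A,B,C,D}  [seen]
{A,B,C,D} --y--> {A,C,D}  [new]
∅ --x--> ∅  [seen]
∅ --y--> ∅  [seen]
{A,C,D} --x--> {A,B,C,D}  [seen]
{A,C,D} --y--> {A,C,D}  [seen]
Reachable DFA states: {A}, {A,B,C,D}, ∅, {A,C,D}.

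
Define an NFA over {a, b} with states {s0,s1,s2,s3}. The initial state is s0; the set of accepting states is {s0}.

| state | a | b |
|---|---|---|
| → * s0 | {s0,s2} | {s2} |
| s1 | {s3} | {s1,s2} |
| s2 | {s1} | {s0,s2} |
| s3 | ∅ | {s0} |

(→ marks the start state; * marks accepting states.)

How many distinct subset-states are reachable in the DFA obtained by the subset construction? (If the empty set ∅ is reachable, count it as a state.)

10

Start state of the DFA: {s0}.
{s0} --a--> {s0,s2}  [new]
{s0} --b--> {s2}  [new]
{s0,s2} --a--> {s0,s1,s2}  [new]
{s0,s2} --b--> {s0,s2}  [seen]
{s2} --a--> {s1}  [new]
{s2} --b--> {s0,s2}  [seen]
{s0,s1,s2} --a--> {s0,s1,s2,s3}  [new]
{s0,s1,s2} --b--> {s0,s1,s2}  [seen]
{s1} --a--> {s3}  [new]
{s1} --b--> {s1,s2}  [new]
{s0,s1,s2,s3} --a--> {s0,s1,s2,s3}  [seen]
{s0,s1,s2,s3} --b--> {s0,s1,s2}  [seen]
{s3} --a--> ∅  [new]
{s3} --b--> {s0}  [seen]
{s1,s2} --a--> {s1,s3}  [new]
{s1,s2} --b--> {s0,s1,s2}  [seen]
∅ --a--> ∅  [seen]
∅ --b--> ∅  [seen]
{s1,s3} --a--> {s3}  [seen]
{s1,s3} --b--> {s0,s1,s2}  [seen]
Reachable DFA states: {s0}, {s0,s2}, {s2}, {s0,s1,s2}, {s1}, {s0,s1,s2,s3}, {s3}, {s1,s2}, ∅, {s1,s3}.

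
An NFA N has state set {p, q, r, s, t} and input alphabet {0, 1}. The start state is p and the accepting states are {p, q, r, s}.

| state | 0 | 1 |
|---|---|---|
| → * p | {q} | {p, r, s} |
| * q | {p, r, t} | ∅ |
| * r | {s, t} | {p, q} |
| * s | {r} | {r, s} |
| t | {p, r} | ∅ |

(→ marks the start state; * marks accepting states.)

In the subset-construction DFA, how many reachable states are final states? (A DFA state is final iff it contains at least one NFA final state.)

8

Start state of the DFA: {p}.
{p} --0--> {q}  [new]
{p} --1--> {p, r, s}  [new]
{q} --0--> {p, r, t}  [new]
{q} --1--> ∅  [new]
{p, r, s} --0--> {q, r, s, t}  [new]
{p, r, s} --1--> {p, q, r, s}  [new]
{p, r, t} --0--> {p, q, r, s, t}  [new]
{p, r, t} --1--> {p, q, r, s}  [seen]
∅ --0--> ∅  [seen]
∅ --1--> ∅  [seen]
{q, r, s, t} --0--> {p, r, s, t}  [new]
{q, r, s, t} --1--> {p, q, r, s}  [seen]
{p, q, r, s} --0--> {p, q, r, s, t}  [seen]
{p, q, r, s} --1--> {p, q, r, s}  [seen]
{p, q, r, s, t} --0--> {p, q, r, s, t}  [seen]
{p, q, r, s, t} --1--> {p, q, r, s}  [seen]
{p, r, s, t} --0--> {p, q, r, s, t}  [seen]
{p, r, s, t} --1--> {p, q, r, s}  [seen]
Reachable DFA states: {p}, {q}, {p, r, s}, {p, r, t}, ∅, {q, r, s, t}, {p, q, r, s}, {p, q, r, s, t}, {p, r, s, t}.
Accepting DFA states (contain an NFA accepting state): {p}, {q}, {p, r, s}, {p, r, t}, {q, r, s, t}, {p, q, r, s}, {p, q, r, s, t}, {p, r, s, t}.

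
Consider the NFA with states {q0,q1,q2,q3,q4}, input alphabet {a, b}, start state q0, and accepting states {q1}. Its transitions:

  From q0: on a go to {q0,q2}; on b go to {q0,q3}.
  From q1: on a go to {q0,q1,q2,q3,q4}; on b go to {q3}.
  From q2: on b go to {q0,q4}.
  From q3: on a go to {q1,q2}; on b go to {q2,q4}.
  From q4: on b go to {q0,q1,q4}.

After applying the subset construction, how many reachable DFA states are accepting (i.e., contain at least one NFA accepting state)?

2

Start state of the DFA: {q0}.
{q0} --a--> {q0,q2}  [new]
{q0} --b--> {q0,q3}  [new]
{q0,q2} --a--> {q0,q2}  [seen]
{q0,q2} --b--> {q0,q3,q4}  [new]
{q0,q3} --a--> {q0,q1,q2}  [new]
{q0,q3} --b--> {q0,q2,q3,q4}  [new]
{q0,q3,q4} --a--> {q0,q1,q2}  [seen]
{q0,q3,q4} --b--> {q0,q1,q2,q3,q4}  [new]
{q0,q1,q2} --a--> {q0,q1,q2,q3,q4}  [seen]
{q0,q1,q2} --b--> {q0,q3,q4}  [seen]
{q0,q2,q3,q4} --a--> {q0,q1,q2}  [seen]
{q0,q2,q3,q4} --b--> {q0,q1,q2,q3,q4}  [seen]
{q0,q1,q2,q3,q4} --a--> {q0,q1,q2,q3,q4}  [seen]
{q0,q1,q2,q3,q4} --b--> {q0,q1,q2,q3,q4}  [seen]
Reachable DFA states: {q0}, {q0,q2}, {q0,q3}, {q0,q3,q4}, {q0,q1,q2}, {q0,q2,q3,q4}, {q0,q1,q2,q3,q4}.
Accepting DFA states (contain an NFA accepting state): {q0,q1,q2}, {q0,q1,q2,q3,q4}.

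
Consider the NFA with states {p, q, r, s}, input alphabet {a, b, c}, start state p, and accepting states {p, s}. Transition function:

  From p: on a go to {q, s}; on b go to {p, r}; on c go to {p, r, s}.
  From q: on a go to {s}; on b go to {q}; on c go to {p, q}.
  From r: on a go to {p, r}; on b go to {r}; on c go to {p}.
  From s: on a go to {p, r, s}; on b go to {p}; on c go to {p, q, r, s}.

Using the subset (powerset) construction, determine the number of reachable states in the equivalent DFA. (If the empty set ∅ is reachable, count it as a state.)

7

Start state of the DFA: {p}.
{p} --a--> {q, s}  [new]
{p} --b--> {p, r}  [new]
{p} --c--> {p, r, s}  [new]
{q, s} --a--> {p, r, s}  [seen]
{q, s} --b--> {p, q}  [new]
{q, s} --c--> {p, q, r, s}  [new]
{p, r} --a--> {p, q, r, s}  [seen]
{p, r} --b--> {p, r}  [seen]
{p, r} --c--> {p, r, s}  [seen]
{p, r, s} --a--> {p, q, r, s}  [seen]
{p, r, s} --b--> {p, r}  [seen]
{p, r, s} --c--> {p, q, r, s}  [seen]
{p, q} --a--> {q, s}  [seen]
{p, q} --b--> {p, q, r}  [new]
{p, q} --c--> {p, q, r, s}  [seen]
{p, q, r, s} --a--> {p, q, r, s}  [seen]
{p, q, r, s} --b--> {p, q, r}  [seen]
{p, q, r, s} --c--> {p, q, r, s}  [seen]
{p, q, r} --a--> {p, q, r, s}  [seen]
{p, q, r} --b--> {p, q, r}  [seen]
{p, q, r} --c--> {p, q, r, s}  [seen]
Reachable DFA states: {p}, {q, s}, {p, r}, {p, r, s}, {p, q}, {p, q, r, s}, {p, q, r}.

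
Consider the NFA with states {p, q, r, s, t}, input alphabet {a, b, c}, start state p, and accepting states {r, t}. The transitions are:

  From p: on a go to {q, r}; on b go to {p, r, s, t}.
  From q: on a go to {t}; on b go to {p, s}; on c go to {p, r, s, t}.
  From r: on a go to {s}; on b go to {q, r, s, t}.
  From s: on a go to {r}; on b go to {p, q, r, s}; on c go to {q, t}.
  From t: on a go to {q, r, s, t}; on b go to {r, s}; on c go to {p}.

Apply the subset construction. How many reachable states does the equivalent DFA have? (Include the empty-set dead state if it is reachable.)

9

Start state of the DFA: {p}.
{p} --a--> {q, r}  [new]
{p} --b--> {p, r, s, t}  [new]
{p} --c--> ∅  [new]
{q, r} --a--> {s, t}  [new]
{q, r} --b--> {p, q, r, s, t}  [new]
{q, r} --c--> {p, r, s, t}  [seen]
{p, r, s, t} --a--> {q, r, s, t}  [new]
{p, r, s, t} --b--> {p, q, r, s, t}  [seen]
{p, r, s, t} --c--> {p, q, t}  [new]
∅ --a--> ∅  [seen]
∅ --b--> ∅  [seen]
∅ --c--> ∅  [seen]
{s, t} --a--> {q, r, s, t}  [seen]
{s, t} --b--> {p, q, r, s}  [new]
{s, t} --c--> {p, q, t}  [seen]
{p, q, r, s, t} --a--> {q, r, s, t}  [seen]
{p, q, r, s, t} --b--> {p, q, r, s, t}  [seen]
{p, q, r, s, t} --c--> {p, q, r, s, t}  [seen]
{q, r, s, t} --a--> {q, r, s, t}  [seen]
{q, r, s, t} --b--> {p, q, r, s, t}  [seen]
{q, r, s, t} --c--> {p, q, r, s, t}  [seen]
{p, q, t} --a--> {q, r, s, t}  [seen]
{p, q, t} --b--> {p, r, s, t}  [seen]
{p, q, t} --c--> {p, r, s, t}  [seen]
{p, q, r, s} --a--> {q, r, s, t}  [seen]
{p, q, r, s} --b--> {p, q, r, s, t}  [seen]
{p, q, r, s} --c--> {p, q, r, s, t}  [seen]
Reachable DFA states: {p}, {q, r}, {p, r, s, t}, ∅, {s, t}, {p, q, r, s, t}, {q, r, s, t}, {p, q, t}, {p, q, r, s}.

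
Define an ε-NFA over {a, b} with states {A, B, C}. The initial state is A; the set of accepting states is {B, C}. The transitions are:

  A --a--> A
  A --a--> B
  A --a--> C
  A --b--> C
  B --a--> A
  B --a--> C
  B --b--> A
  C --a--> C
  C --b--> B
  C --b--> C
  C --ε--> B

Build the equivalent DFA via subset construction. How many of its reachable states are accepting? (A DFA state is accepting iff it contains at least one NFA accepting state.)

2

Start state of the DFA: {A} (ε-closure of the NFA start).
{A} --a--> {A, B, C}  [new]
{A} --b--> {B, C}  [new]
{A, B, C} --a--> {A, B, C}  [seen]
{A, B, C} --b--> {A, B, C}  [seen]
{B, C} --a--> {A, B, C}  [seen]
{B, C} --b--> {A, B, C}  [seen]
Reachable DFA states: {A}, {A, B, C}, {B, C}.
Accepting DFA states (contain an NFA accepting state): {A, B, C}, {B, C}.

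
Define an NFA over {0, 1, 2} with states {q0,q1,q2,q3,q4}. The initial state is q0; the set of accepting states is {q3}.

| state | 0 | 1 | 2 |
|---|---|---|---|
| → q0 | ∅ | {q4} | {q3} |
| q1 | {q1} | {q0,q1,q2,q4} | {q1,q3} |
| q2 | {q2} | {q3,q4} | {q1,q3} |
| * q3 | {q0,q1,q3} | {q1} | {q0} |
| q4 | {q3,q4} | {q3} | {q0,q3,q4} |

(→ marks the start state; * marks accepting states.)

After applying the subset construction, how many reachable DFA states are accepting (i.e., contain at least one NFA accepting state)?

9

Start state of the DFA: {q0}.
{q0} --0--> ∅  [new]
{q0} --1--> {q4}  [new]
{q0} --2--> {q3}  [new]
∅ --0--> ∅  [seen]
∅ --1--> ∅  [seen]
∅ --2--> ∅  [seen]
{q4} --0--> {q3,q4}  [new]
{q4} --1--> {q3}  [seen]
{q4} --2--> {q0,q3,q4}  [new]
{q3} --0--> {q0,q1,q3}  [new]
{q3} --1--> {q1}  [new]
{q3} --2--> {q0}  [seen]
{q3,q4} --0--> {q0,q1,q3,q4}  [new]
{q3,q4} --1--> {q1,q3}  [new]
{q3,q4} --2--> {q0,q3,q4}  [seen]
{q0,q3,q4} --0--> {q0,q1,q3,q4}  [seen]
{q0,q3,q4} --1--> {q1,q3,q4}  [new]
{q0,q3,q4} --2--> {q0,q3,q4}  [seen]
{q0,q1,q3} --0--> {q0,q1,q3}  [seen]
{q0,q1,q3} --1--> {q0,q1,q2,q4}  [new]
{q0,q1,q3} --2--> {q0,q1,q3}  [seen]
{q1} --0--> {q1}  [seen]
{q1} --1--> {q0,q1,q2,q4}  [seen]
{q1} --2--> {q1,q3}  [seen]
{q0,q1,q3,q4} --0--> {q0,q1,q3,q4}  [seen]
{q0,q1,q3,q4} --1--> {q0,q1,q2,q3,q4}  [new]
{q0,q1,q3,q4} --2--> {q0,q1,q3,q4}  [seen]
{q1,q3} --0--> {q0,q1,q3}  [seen]
{q1,q3} --1--> {q0,q1,q2,q4}  [seen]
{q1,q3} --2--> {q0,q1,q3}  [seen]
{q1,q3,q4} --0--> {q0,q1,q3,q4}  [seen]
{q1,q3,q4} --1--> {q0,q1,q2,q3,q4}  [seen]
{q1,q3,q4} --2--> {q0,q1,q3,q4}  [seen]
{q0,q1,q2,q4} --0--> {q1,q2,q3,q4}  [new]
{q0,q1,q2,q4} --1--> {q0,q1,q2,q3,q4}  [seen]
{q0,q1,q2,q4} --2--> {q0,q1,q3,q4}  [seen]
{q0,q1,q2,q3,q4} --0--> {q0,q1,q2,q3,q4}  [seen]
{q0,q1,q2,q3,q4} --1--> {q0,q1,q2,q3,q4}  [seen]
{q0,q1,q2,q3,q4} --2--> {q0,q1,q3,q4}  [seen]
{q1,q2,q3,q4} --0--> {q0,q1,q2,q3,q4}  [seen]
{q1,q2,q3,q4} --1--> {q0,q1,q2,q3,q4}  [seen]
{q1,q2,q3,q4} --2--> {q0,q1,q3,q4}  [seen]
Reachable DFA states: {q0}, ∅, {q4}, {q3}, {q3,q4}, {q0,q3,q4}, {q0,q1,q3}, {q1}, {q0,q1,q3,q4}, {q1,q3}, {q1,q3,q4}, {q0,q1,q2,q4}, {q0,q1,q2,q3,q4}, {q1,q2,q3,q4}.
Accepting DFA states (contain an NFA accepting state): {q3}, {q3,q4}, {q0,q3,q4}, {q0,q1,q3}, {q0,q1,q3,q4}, {q1,q3}, {q1,q3,q4}, {q0,q1,q2,q3,q4}, {q1,q2,q3,q4}.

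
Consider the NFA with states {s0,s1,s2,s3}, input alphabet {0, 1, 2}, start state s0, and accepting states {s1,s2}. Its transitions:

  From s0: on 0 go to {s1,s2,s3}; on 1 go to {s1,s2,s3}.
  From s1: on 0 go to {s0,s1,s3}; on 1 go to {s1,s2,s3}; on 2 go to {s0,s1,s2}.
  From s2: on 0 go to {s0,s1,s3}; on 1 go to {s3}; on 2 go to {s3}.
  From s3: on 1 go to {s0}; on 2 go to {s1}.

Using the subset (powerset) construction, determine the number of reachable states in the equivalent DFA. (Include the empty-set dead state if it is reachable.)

Start state of the DFA: {s0}.
{s0} --0--> {s1,s2,s3}  [new]
{s0} --1--> {s1,s2,s3}  [seen]
{s0} --2--> ∅  [new]
{s1,s2,s3} --0--> {s0,s1,s3}  [new]
{s1,s2,s3} --1--> {s0,s1,s2,s3}  [new]
{s1,s2,s3} --2--> {s0,s1,s2,s3}  [seen]
∅ --0--> ∅  [seen]
∅ --1--> ∅  [seen]
∅ --2--> ∅  [seen]
{s0,s1,s3} --0--> {s0,s1,s2,s3}  [seen]
{s0,s1,s3} --1--> {s0,s1,s2,s3}  [seen]
{s0,s1,s3} --2--> {s0,s1,s2}  [new]
{s0,s1,s2,s3} --0--> {s0,s1,s2,s3}  [seen]
{s0,s1,s2,s3} --1--> {s0,s1,s2,s3}  [seen]
{s0,s1,s2,s3} --2--> {s0,s1,s2,s3}  [seen]
{s0,s1,s2} --0--> {s0,s1,s2,s3}  [seen]
{s0,s1,s2} --1--> {s1,s2,s3}  [seen]
{s0,s1,s2} --2--> {s0,s1,s2,s3}  [seen]
Reachable DFA states: {s0}, {s1,s2,s3}, ∅, {s0,s1,s3}, {s0,s1,s2,s3}, {s0,s1,s2}.

6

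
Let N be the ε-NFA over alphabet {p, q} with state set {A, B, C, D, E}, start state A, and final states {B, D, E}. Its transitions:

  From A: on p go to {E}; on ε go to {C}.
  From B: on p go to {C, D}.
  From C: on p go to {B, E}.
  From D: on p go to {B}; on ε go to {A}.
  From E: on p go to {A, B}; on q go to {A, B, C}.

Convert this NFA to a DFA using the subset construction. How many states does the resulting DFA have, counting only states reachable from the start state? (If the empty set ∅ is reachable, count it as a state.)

6

Start state of the DFA: {A, C} (ε-closure of the NFA start).
{A, C} --p--> {B, E}  [new]
{A, C} --q--> ∅  [new]
{B, E} --p--> {A, B, C, D}  [new]
{B, E} --q--> {A, B, C}  [new]
∅ --p--> ∅  [seen]
∅ --q--> ∅  [seen]
{A, B, C, D} --p--> {A, B, C, D, E}  [new]
{A, B, C, D} --q--> ∅  [seen]
{A, B, C} --p--> {A, B, C, D, E}  [seen]
{A, B, C} --q--> ∅  [seen]
{A, B, C, D, E} --p--> {A, B, C, D, E}  [seen]
{A, B, C, D, E} --q--> {A, B, C}  [seen]
Reachable DFA states: {A, C}, {B, E}, ∅, {A, B, C, D}, {A, B, C}, {A, B, C, D, E}.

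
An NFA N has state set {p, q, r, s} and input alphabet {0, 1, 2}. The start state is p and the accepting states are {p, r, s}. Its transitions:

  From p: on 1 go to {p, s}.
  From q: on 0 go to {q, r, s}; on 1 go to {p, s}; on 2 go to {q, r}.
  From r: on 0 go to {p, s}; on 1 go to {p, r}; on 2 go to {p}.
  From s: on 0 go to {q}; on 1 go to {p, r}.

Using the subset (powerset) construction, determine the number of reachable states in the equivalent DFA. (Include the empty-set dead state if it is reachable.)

Start state of the DFA: {p}.
{p} --0--> ∅  [new]
{p} --1--> {p, s}  [new]
{p} --2--> ∅  [seen]
∅ --0--> ∅  [seen]
∅ --1--> ∅  [seen]
∅ --2--> ∅  [seen]
{p, s} --0--> {q}  [new]
{p, s} --1--> {p, r, s}  [new]
{p, s} --2--> ∅  [seen]
{q} --0--> {q, r, s}  [new]
{q} --1--> {p, s}  [seen]
{q} --2--> {q, r}  [new]
{p, r, s} --0--> {p, q, s}  [new]
{p, r, s} --1--> {p, r, s}  [seen]
{p, r, s} --2--> {p}  [seen]
{q, r, s} --0--> {p, q, r, s}  [new]
{q, r, s} --1--> {p, r, s}  [seen]
{q, r, s} --2--> {p, q, r}  [new]
{q, r} --0--> {p, q, r, s}  [seen]
{q, r} --1--> {p, r, s}  [seen]
{q, r} --2--> {p, q, r}  [seen]
{p, q, s} --0--> {q, r, s}  [seen]
{p, q, s} --1--> {p, r, s}  [seen]
{p, q, s} --2--> {q, r}  [seen]
{p, q, r, s} --0--> {p, q, r, s}  [seen]
{p, q, r, s} --1--> {p, r, s}  [seen]
{p, q, r, s} --2--> {p, q, r}  [seen]
{p, q, r} --0--> {p, q, r, s}  [seen]
{p, q, r} --1--> {p, r, s}  [seen]
{p, q, r} --2--> {p, q, r}  [seen]
Reachable DFA states: {p}, ∅, {p, s}, {q}, {p, r, s}, {q, r, s}, {q, r}, {p, q, s}, {p, q, r, s}, {p, q, r}.

10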